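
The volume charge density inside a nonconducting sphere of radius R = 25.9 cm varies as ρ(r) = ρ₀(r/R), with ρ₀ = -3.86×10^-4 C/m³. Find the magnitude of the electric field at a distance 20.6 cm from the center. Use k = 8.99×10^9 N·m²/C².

Take a concentric spherical Gaussian surface of radius r = 20.6 cm (r < R).
Integrate the density: Q_enc = 4π ∫₀^r ρ₀(r'/R)^1 r'² dr' = 4πρ₀ r^4/(4·R) = -8.432×10^-6 C.
Gauss's law: E·4πr² = Q_enc/ε₀.
E = k|Q_enc|/r² = (8.99×10^9)(8.432×10^-6)/(0.206)² = 1.79×10^6 N/C.

E = 1.79e6 V/m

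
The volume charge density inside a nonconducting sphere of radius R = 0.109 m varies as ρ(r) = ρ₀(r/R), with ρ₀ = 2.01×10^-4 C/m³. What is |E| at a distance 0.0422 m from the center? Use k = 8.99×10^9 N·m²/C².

Symmetry ⇒ E = E(r) r̂. Gaussian sphere of radius r = 0.0422 m (r < R).
Q_enc = ∫₀^r ρ(r')·4πr'² dr' = (4πρ₀/R) ∫₀^r r'^3 dr' = 4πρ₀ r^4/(4·R) = 1.837×10^-8 C.
Applying ∮E·dA = Q_enc/ε₀ with Φ = E(4πr²):
E = k|Q_enc|/r² = (8.99×10^9)(1.837×10^-8)/(0.0422)² = 9.27×10^4 N/C.

E = 9.27×10^4 N/C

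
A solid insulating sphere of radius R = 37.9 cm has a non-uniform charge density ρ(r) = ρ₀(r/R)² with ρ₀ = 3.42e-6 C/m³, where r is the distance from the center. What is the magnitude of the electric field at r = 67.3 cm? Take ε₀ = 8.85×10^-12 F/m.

E = 9.29×10^3 V/m

Use a concentric Gaussian sphere at r = 67.3 cm (r > R, all charge enclosed).
Q_enc = 4π ∫₀^R ρ₀(r'/R)^2 r'² dr' = 4πρ₀R³/5 = 4.679×10^-7 C.
Gauss's law: E·4πr² = Q_enc/ε₀.
E = |Q_enc|/(4πε₀r²) = (4.679×10^-7)/(4π·8.85×10^-12·(0.673)²) = 9.29×10^3 N/C.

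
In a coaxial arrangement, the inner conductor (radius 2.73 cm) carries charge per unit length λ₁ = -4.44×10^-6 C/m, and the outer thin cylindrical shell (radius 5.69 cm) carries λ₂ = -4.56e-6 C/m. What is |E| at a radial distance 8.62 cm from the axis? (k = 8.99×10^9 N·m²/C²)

Coaxial Gaussian cylinder, radius r = 8.62 cm, length L (r > 5.69 cm, enclosing both).
λ_enc = λ₁ + λ₂ = (-4.44×10^-6) + (-4.56×10^-6) = -9.00×10^-6 C/m.
Gauss's law: E·2πrL = λ_enc L/ε₀.
E = 2k|λ_enc|/r = 2(8.99×10^9)(9.00×10^-6)/(0.0862) = 1.88e6 N/C.

1.88×10^6 V/m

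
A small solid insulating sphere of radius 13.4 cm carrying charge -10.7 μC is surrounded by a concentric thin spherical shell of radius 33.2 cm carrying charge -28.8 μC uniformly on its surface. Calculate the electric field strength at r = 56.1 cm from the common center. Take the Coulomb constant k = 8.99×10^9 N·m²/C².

Use a concentric Gaussian sphere at r = 56.1 cm (r > 33.2 cm, enclosing both).
Q_enc = (-10.7 μC) + (-28.8 μC) = -3.95e-5 C.
Applying ∮E·dA = Q_enc/ε₀ with Φ = E(4πr²):
E = k|Q_enc|/r² = (8.99×10^9)(3.95×10^-5)/(0.561)² = 1.13×10^6 N/C.

|E| ≈ 1.13e6 N/C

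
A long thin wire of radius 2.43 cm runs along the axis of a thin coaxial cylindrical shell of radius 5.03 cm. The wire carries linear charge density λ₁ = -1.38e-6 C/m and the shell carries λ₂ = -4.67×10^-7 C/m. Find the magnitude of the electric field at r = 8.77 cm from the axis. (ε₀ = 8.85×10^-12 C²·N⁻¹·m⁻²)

3.79×10^5 N/C

By cylindrical symmetry E is radial; use a coaxial Gaussian cylinder of radius 8.77 cm and length L (r > 5.03 cm, enclosing both).
λ_enc = λ₁ + λ₂ = (-1.38×10^-6) + (-4.67×10^-7) = -1.847e-6 C/m.
Since E is radial and uniform over the curved surface, Φ = E·2πrL = Q_enc/ε₀ = λ_enc L/ε₀.
E = |λ_enc|/(2πε₀r) = (1.847×10^-6)/(2π·8.85×10^-12·0.0877) = 3.79×10^5 N/C.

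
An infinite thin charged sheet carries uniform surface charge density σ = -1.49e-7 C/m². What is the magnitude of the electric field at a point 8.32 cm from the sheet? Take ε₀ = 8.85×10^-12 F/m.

8.42×10^3 N/C

By planar symmetry E is perpendicular to the sheet and uniform; use a Gaussian pillbox with flat faces of area A on each side of the sheet.
Flux Φ = 2EA and Q_enc = σA, so 2EA = σA/ε₀ ⇒ E = |σ|/(2ε₀), independent of distance.
E = |σ|/(2ε₀) = (1.49×10^-7)/(2·8.85×10^-12) = 8.42×10^3 N/C.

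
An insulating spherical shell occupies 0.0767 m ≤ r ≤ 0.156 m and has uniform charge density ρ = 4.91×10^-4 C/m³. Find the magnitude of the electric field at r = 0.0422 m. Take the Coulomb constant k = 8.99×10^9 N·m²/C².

Take a concentric spherical Gaussian surface of radius r = 0.0422 m (r < 0.0767 m, inside the empty cavity).
No charge is enclosed, so by Gauss's law E·4πr² = 0 ⇒ E = 0.

E = 0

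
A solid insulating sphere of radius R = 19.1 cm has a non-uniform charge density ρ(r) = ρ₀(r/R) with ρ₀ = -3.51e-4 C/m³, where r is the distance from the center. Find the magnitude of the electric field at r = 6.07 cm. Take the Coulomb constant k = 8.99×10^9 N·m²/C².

E = 1.91e5 N/C

Take a concentric spherical Gaussian surface of radius r = 6.07 cm (r < R).
Q_enc = ∫₀^r ρ(r')·4πr'² dr' = (4πρ₀/R) ∫₀^r r'^3 dr' = 4πρ₀ r^4/(4·R) = -7.838×10^-8 C.
Applying ∮E·dA = Q_enc/ε₀ with Φ = E(4πr²):
E = k|Q_enc|/r² = (8.99×10^9)(7.838×10^-8)/(0.0607)² = 1.91e5 N/C.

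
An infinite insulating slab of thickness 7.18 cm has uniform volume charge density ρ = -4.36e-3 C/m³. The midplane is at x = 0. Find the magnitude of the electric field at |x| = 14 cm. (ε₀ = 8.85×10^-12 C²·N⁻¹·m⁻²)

E = 1.77×10^7 N/C

The point |x| = 14 cm lies outside the slab (half-thickness 0.0359 m). A symmetric pillbox spanning the full slab encloses Q_enc = ρ·d·A.
Flux = 2EA ⇒ E = |ρ|d/(2ε₀), independent of distance outside.
E = (4.36e-3)(0.0718)/(2·8.85×10^-12) = 1.77e7 N/C.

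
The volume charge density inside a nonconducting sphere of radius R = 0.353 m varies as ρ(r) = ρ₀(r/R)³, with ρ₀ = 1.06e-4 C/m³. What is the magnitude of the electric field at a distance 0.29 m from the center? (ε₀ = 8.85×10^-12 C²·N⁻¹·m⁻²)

Symmetry ⇒ E = E(r) r̂. Gaussian sphere of radius r = 0.29 m (r < R).
Q_enc = ∫₀^r ρ(r')·4πr'² dr' = (4πρ₀/R³) ∫₀^r r'^5 dr' = 4πρ₀ r^6/(6·R³) = 3.002×10^-6 C.
By Gauss's law, ∮E·dA = E·4πr² = Q_enc/ε₀.
E = |Q_enc|/(4πε₀r²) = (3.002×10^-6)/(4π·8.85×10^-12·(0.29)²) = 3.21×10^5 N/C.

|E| ≈ 3.21e5 N/C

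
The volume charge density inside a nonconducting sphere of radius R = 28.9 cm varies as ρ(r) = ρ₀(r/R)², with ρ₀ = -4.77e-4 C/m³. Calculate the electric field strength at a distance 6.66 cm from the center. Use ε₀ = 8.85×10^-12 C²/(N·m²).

By spherical symmetry E is radial; choose a Gaussian sphere of radius r = 6.66 cm (r < R).
Q_enc = ∫₀^r ρ(r')·4πr'² dr' = (4πρ₀/R²) ∫₀^r r'^4 dr' = 4πρ₀ r^5/(5·R²) = -1.881×10^-8 C.
By Gauss's law, ∮E·dA = E·4πr² = Q_enc/ε₀.
E = |Q_enc|/(4πε₀r²) = (1.881×10^-8)/(4π·8.85×10^-12·(0.0666)²) = 3.81e4 N/C.

E ≈ 3.81×10^4 N/C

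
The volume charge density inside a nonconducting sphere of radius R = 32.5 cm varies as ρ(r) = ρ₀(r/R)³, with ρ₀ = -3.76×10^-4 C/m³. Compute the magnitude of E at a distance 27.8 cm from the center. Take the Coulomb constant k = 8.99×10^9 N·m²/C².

1.23e6 N/C

Use a concentric Gaussian sphere at r = 27.8 cm (r < R).
Integrate the density: Q_enc = 4π ∫₀^r ρ₀(r'/R)^3 r'² dr' = 4πρ₀ r^6/(6·R³) = -1.059×10^-5 C.
Applying ∮E·dA = Q_enc/ε₀ with Φ = E(4πr²):
E = k|Q_enc|/r² = (8.99×10^9)(1.059×10^-5)/(0.278)² = 1.23×10^6 N/C.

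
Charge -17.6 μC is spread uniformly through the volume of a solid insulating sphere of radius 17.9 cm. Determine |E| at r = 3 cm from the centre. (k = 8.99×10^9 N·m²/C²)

E = 8.28×10^5 N/C

Use a concentric Gaussian sphere at r = 3 cm (r < R).
Only the charge within r is enclosed: Q_enc = Q·(r/R)³ = (-17.6 μC)·(3 cm/17.9 cm)³ = -8.285×10^-8 C.
Since E is radial and uniform over the Gaussian sphere, Φ = E·4πr² = Q_enc/ε₀.
E = k|Q_enc|/r² = (8.99×10^9)(8.285e-8)/(0.03)² = 8.28×10^5 N/C.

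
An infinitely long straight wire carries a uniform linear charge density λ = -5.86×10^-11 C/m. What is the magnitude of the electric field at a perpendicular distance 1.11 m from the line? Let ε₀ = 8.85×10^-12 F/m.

E ≈ 0.949 N/C

Coaxial Gaussian cylinder, radius r = 1.11 m, length L.
Q_enc = λL, so λ_enc = -5.86×10^-11 C/m.
By Gauss's law (flux through the curved wall only), E·2πrL = λ_enc L/ε₀.
E = |λ_enc|/(2πε₀r) = (5.86×10^-11)/(2π·8.85×10^-12·1.11) = 0.949 N/C.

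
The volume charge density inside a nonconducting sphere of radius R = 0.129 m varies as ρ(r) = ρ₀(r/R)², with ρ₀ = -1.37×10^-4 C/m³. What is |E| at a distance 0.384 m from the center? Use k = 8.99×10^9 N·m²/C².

E ≈ 4.51e4 V/m

Take a concentric spherical Gaussian surface of radius r = 0.384 m (r > R, all charge enclosed).
Q_enc = 4π ∫₀^R ρ₀(r'/R)^2 r'² dr' = 4πρ₀R³/5 = -7.391×10^-7 C.
Gauss's law: E·4πr² = Q_enc/ε₀.
E = k|Q_enc|/r² = (8.99×10^9)(7.391e-7)/(0.384)² = 4.51×10^4 N/C.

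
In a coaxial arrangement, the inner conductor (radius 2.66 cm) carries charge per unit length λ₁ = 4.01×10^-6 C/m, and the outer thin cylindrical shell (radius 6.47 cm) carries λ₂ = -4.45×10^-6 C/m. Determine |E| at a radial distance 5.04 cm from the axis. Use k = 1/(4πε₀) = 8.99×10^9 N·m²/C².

Choose a coaxial cylinder of radius r = 5.04 cm (arbitrary length L) as the Gaussian surface (between the conductors, 2.66 cm < r < 6.47 cm).
The shell at 6.47 cm lies outside the Gaussian surface, so λ_enc = λ₁ = 4.01×10^-6 C/m.
Gauss's law: E·2πrL = λ_enc L/ε₀.
E = 2k|λ_enc|/r = 2(8.99×10^9)(4.01×10^-6)/(0.0504) = 1.43×10^6 N/C.

E = 1.43e6 V/m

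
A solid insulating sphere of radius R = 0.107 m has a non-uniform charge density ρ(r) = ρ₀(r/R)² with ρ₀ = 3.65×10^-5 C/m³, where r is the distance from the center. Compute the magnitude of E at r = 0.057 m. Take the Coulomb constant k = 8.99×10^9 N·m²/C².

E ≈ 1.33e4 V/m

Take a concentric spherical Gaussian surface of radius r = 0.057 m (r < R).
Q_enc = ∫₀^r ρ(r')·4πr'² dr' = (4πρ₀/R²) ∫₀^r r'^4 dr' = 4πρ₀ r^5/(5·R²) = 4.821×10^-9 C.
Gauss's law: E·4πr² = Q_enc/ε₀.
E = k|Q_enc|/r² = (8.99×10^9)(4.821×10^-9)/(0.057)² = 1.33e4 N/C.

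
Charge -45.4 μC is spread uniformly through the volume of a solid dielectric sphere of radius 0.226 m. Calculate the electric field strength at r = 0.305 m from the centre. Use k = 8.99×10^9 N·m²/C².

Take a concentric spherical Gaussian surface of radius r = 0.305 m (r > R, so the entire charge is enclosed).
Q_enc = -45.4 μC = -4.54×10^-5 C.
Gauss's law: E·4πr² = Q_enc/ε₀.
E = k|Q_enc|/r² = (8.99×10^9)(4.54×10^-5)/(0.305)² = 4.39e6 N/C.

4.39×10^6 N/C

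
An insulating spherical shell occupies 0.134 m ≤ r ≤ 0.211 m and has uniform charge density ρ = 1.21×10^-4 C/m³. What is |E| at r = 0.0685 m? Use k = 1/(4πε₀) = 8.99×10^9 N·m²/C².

E = 0 (no enclosed charge)

Take a concentric spherical Gaussian surface of radius r = 0.0685 m (r < 0.134 m, inside the empty cavity).
Q_enc = 0 (all charge lies at larger r); Gauss's law gives E = 0.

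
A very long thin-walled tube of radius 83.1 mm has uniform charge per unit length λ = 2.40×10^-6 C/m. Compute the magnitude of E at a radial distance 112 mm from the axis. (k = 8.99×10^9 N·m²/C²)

Take a coaxial cylindrical Gaussian surface of radius r = 112 mm and length L (r > 83.1 mm).
The full line charge is enclosed: λ_enc = 2.40×10^-6 C/m.
Applying ∮E·dA = Q_enc/ε₀ with the end caps contributing no flux:
E = 2k|λ_enc|/r = 2(8.99×10^9)(2.40e-6)/(0.112) = 3.85×10^5 N/C.

3.85e5 V/m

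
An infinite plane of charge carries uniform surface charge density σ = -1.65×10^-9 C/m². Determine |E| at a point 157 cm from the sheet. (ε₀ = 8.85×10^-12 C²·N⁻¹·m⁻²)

93.2 N/C

By planar symmetry E is perpendicular to the sheet and uniform; use a Gaussian pillbox with flat faces of area A on each side of the sheet.
Only the two end caps contribute flux: Φ = 2EA. With Q_enc = σA, Gauss's law gives E = |σ|/(2ε₀).
E = |σ|/(2ε₀) = (1.65e-9)/(2·8.85×10^-12) = 93.2 N/C.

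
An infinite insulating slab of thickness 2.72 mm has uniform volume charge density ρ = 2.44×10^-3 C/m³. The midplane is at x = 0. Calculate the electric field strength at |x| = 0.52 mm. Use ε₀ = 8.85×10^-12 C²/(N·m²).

|E| ≈ 1.43×10^5 N/C

By symmetry E is perpendicular to the slab. A Gaussian pillbox from −0.52 mm to +0.52 mm (face area A) lies entirely within the slab.
Q_enc = ρ·(2x)·A and flux = 2EA, so 2EA = 2ρxA/ε₀ ⇒ E = |ρ|x/ε₀.
E = (2.44×10^-3)(0.00052)/(8.85×10^-12) = 1.43e5 N/C.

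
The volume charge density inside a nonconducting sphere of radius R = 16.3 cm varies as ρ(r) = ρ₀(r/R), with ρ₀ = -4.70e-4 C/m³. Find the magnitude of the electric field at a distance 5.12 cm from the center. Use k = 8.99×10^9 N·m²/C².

2.13e5 N/C

Take a concentric spherical Gaussian surface of radius r = 5.12 cm (r < R).
Q_enc = ∫₀^r ρ(r')·4πr'² dr' = (4πρ₀/R) ∫₀^r r'^3 dr' = 4πρ₀ r^4/(4·R) = -6.225×10^-8 C.
Since E is radial and uniform over the Gaussian sphere, Φ = E·4πr² = Q_enc/ε₀.
E = k|Q_enc|/r² = (8.99×10^9)(6.225×10^-8)/(0.0512)² = 2.13×10^5 N/C.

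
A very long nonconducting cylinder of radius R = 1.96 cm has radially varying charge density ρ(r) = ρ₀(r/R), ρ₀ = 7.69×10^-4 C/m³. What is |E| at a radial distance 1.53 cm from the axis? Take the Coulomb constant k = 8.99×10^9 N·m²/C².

3.46e5 N/C

By cylindrical symmetry E is radial; use a coaxial Gaussian cylinder of radius 1.53 cm and length L (r < R).
Integrating ρ over the cross-section to radius r: λ_enc = (2πρ₀/R) ∫₀^r r'^2 dr' = 2πρ₀ r^3/(3·R) = 2.943e-7 C/m.
By Gauss's law (flux through the curved wall only), E·2πrL = λ_enc L/ε₀.
E = 2k|λ_enc|/r = 2(8.99×10^9)(2.943×10^-7)/(0.0153) = 3.46e5 N/C.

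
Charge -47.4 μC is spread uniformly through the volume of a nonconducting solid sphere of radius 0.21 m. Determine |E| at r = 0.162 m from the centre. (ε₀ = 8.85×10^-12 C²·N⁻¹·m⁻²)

Take a concentric spherical Gaussian surface of radius r = 0.162 m (r < R).
Only the charge within r is enclosed: Q_enc = Q·(r/R)³ = (-47.4 μC)·(0.162 m/0.21 m)³ = -2.176×10^-5 C.
Since E is radial and uniform over the Gaussian sphere, Φ = E·4πr² = Q_enc/ε₀.
E = |Q_enc|/(4πε₀r²) = (2.176×10^-5)/(4π·8.85×10^-12·(0.162)²) = 7.46×10^6 N/C.

|E| ≈ 7.46×10^6 V/m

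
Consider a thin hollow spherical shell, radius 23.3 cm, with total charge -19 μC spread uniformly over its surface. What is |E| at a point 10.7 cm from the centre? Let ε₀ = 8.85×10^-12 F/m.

|E| = 0 V/m

By spherical symmetry E is radial; choose a Gaussian sphere of radius r = 10.7 cm (inside the shell, r < 23.3 cm).
No charge lies within this surface, so Q_enc = 0 and Gauss's law gives E·4πr² = 0 ⇒ E = 0.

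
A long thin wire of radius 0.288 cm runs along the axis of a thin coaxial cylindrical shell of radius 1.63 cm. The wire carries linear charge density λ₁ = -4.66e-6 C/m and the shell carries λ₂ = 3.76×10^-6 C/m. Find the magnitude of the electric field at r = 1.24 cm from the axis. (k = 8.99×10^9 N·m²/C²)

|E| = 6.76×10^6 V/m

Take a coaxial cylindrical Gaussian surface of radius r = 1.24 cm and length L (between the conductors, 0.288 cm < r < 1.63 cm).
The shell at 1.63 cm lies outside the Gaussian surface, so λ_enc = λ₁ = -4.66e-6 C/m.
By Gauss's law (flux through the curved wall only), E·2πrL = λ_enc L/ε₀.
E = 2k|λ_enc|/r = 2(8.99×10^9)(4.66×10^-6)/(0.0124) = 6.76×10^6 N/C.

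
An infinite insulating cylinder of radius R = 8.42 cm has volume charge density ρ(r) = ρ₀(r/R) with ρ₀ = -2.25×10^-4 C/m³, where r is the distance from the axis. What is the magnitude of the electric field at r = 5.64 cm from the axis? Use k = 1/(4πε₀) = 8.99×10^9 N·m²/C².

|E| ≈ 3.20×10^5 V/m

By cylindrical symmetry E is radial; use a coaxial Gaussian cylinder of radius 5.64 cm and length L (r < R).
λ_enc = ∫₀^r ρ(r')·2πr' dr' = (2πρ₀/R)·r^3/3 = -1.004×10^-6 C/m.
Since E is radial and uniform over the curved surface, Φ = E·2πrL = Q_enc/ε₀ = λ_enc L/ε₀.
E = 2k|λ_enc|/r = 2(8.99×10^9)(1.004×10^-6)/(0.0564) = 3.20×10^5 N/C.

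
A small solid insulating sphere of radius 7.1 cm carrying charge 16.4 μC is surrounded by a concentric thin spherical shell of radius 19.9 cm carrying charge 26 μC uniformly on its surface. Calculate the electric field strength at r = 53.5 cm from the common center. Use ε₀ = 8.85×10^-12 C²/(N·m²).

By spherical symmetry E is radial; choose a Gaussian sphere of radius r = 53.5 cm (r > 19.9 cm, enclosing both).
Q_enc = (16.4 μC) + (26 μC) = 4.24×10^-5 C.
Gauss's law: E·4πr² = Q_enc/ε₀.
E = |Q_enc|/(4πε₀r²) = (4.24×10^-5)/(4π·8.85×10^-12·(0.535)²) = 1.33e6 N/C.

E ≈ 1.33×10^6 N/C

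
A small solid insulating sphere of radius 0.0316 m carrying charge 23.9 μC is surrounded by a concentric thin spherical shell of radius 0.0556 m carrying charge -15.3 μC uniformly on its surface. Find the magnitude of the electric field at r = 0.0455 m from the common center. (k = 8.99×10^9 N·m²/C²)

E ≈ 1.04×10^8 V/m

Take a concentric spherical Gaussian surface of radius r = 0.0455 m (between the bodies, 0.0316 m < r < 0.0556 m).
The shell at 0.0556 m lies outside the Gaussian surface, so Q_enc = 23.9 μC = 2.39×10^-5 C.
Gauss's law: E·4πr² = Q_enc/ε₀.
E = k|Q_enc|/r² = (8.99×10^9)(2.39e-5)/(0.0455)² = 1.04×10^8 N/C.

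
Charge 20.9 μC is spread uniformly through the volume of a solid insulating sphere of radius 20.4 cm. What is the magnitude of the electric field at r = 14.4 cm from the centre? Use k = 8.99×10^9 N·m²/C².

|E| = 3.19e6 N/C

Use a concentric Gaussian sphere at r = 14.4 cm (r < R).
Only the charge within r is enclosed: Q_enc = Q·(r/R)³ = (20.9 μC)·(14.4 cm/20.4 cm)³ = 7.351e-6 C.
Gauss's law: E·4πr² = Q_enc/ε₀.
E = k|Q_enc|/r² = (8.99×10^9)(7.351×10^-6)/(0.144)² = 3.19×10^6 N/C.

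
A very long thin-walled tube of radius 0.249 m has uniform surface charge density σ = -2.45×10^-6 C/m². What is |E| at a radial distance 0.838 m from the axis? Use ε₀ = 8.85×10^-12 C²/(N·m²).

|E| ≈ 8.23×10^4 N/C

Coaxial Gaussian cylinder, radius r = 0.838 m, length L (r > 0.249 m).
The whole shell is enclosed: λ_enc = σ·2πR = (-2.45×10^-6)·2π·(0.249) = -3.833×10^-6 C/m.
Gauss's law: E·2πrL = λ_enc L/ε₀.
E = |λ_enc|/(2πε₀r) = (3.833×10^-6)/(2π·8.85×10^-12·0.838) = 8.23e4 N/C.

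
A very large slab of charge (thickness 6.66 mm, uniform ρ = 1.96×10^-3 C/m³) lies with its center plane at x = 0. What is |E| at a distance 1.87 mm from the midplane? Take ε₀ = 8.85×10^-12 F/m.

E ≈ 4.14e5 N/C

By symmetry E is perpendicular to the slab. A Gaussian pillbox from −1.87 mm to +1.87 mm (face area A) lies entirely within the slab.
Q_enc = ρ·(2x)·A and flux = 2EA, so 2EA = 2ρxA/ε₀ ⇒ E = |ρ|x/ε₀.
E = (1.96e-3)(0.00187)/(8.85×10^-12) = 4.14×10^5 N/C.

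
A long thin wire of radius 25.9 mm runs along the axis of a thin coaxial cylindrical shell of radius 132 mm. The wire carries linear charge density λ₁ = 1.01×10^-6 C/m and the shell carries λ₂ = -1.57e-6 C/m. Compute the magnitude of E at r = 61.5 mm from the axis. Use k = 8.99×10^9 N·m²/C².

E = 2.95×10^5 N/C

Take a coaxial cylindrical Gaussian surface of radius r = 61.5 mm and length L (between the conductors, 25.9 mm < r < 132 mm).
The shell at 132 mm lies outside the Gaussian surface, so λ_enc = λ₁ = 1.01×10^-6 C/m.
Gauss's law: E·2πrL = λ_enc L/ε₀.
E = 2k|λ_enc|/r = 2(8.99×10^9)(1.01×10^-6)/(0.0615) = 2.95e5 N/C.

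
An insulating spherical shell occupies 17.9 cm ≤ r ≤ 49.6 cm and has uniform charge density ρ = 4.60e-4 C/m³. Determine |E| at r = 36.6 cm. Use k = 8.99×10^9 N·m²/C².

Symmetry ⇒ E = E(r) r̂. Gaussian sphere of radius r = 36.6 cm (within the shell material, 17.9 cm < r < 49.6 cm).
Enclosed charge is the volume from a to r: Q_enc = (4π/3)ρ(r³ − a³) = 8.342e-5 C.
Applying ∮E·dA = Q_enc/ε₀ with Φ = E(4πr²):
E = k|Q_enc|/r² = (8.99×10^9)(8.342×10^-5)/(0.366)² = 5.60e6 N/C.

5.60×10^6 N/C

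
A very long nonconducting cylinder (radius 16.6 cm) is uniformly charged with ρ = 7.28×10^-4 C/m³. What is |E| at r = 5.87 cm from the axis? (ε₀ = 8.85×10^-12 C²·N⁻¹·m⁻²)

2.41×10^6 N/C

By cylindrical symmetry E is radial; use a coaxial Gaussian cylinder of radius 5.87 cm and length L (r < R).
Enclosed charge per unit length: λ_enc = ρ·πr² = (7.28×10^-4)π(0.0587)² = 7.881×10^-6 C/m.
By Gauss's law (flux through the curved wall only), E·2πrL = λ_enc L/ε₀.
E = |λ_enc|/(2πε₀r) = (7.881e-6)/(2π·8.85×10^-12·0.0587) = 2.41×10^6 N/C.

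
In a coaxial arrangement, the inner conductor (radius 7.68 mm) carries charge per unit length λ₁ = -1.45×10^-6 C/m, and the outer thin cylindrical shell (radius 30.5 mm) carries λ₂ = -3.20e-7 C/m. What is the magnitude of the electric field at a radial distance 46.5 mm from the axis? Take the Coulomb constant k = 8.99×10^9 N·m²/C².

|E| = 6.84×10^5 N/C

Choose a coaxial cylinder of radius r = 46.5 mm (arbitrary length L) as the Gaussian surface (r > 30.5 mm, enclosing both).
λ_enc = λ₁ + λ₂ = (-1.45×10^-6) + (-3.20e-7) = -1.77×10^-6 C/m.
Applying ∮E·dA = Q_enc/ε₀ with the end caps contributing no flux:
E = 2k|λ_enc|/r = 2(8.99×10^9)(1.77×10^-6)/(0.0465) = 6.84e5 N/C.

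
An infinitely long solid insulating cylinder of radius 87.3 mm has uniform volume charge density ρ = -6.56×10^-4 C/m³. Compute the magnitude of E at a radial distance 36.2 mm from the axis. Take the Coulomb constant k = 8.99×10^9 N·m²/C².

By cylindrical symmetry E is radial; use a coaxial Gaussian cylinder of radius 36.2 mm and length L (r < R).
Charge inside radius r per length L is ρ·πr²·L, so λ_enc = ρπr² = -2.701×10^-6 C/m.
Since E is radial and uniform over the curved surface, Φ = E·2πrL = Q_enc/ε₀ = λ_enc L/ε₀.
E = 2k|λ_enc|/r = 2(8.99×10^9)(2.701e-6)/(0.0362) = 1.34×10^6 N/C.

E ≈ 1.34×10^6 N/C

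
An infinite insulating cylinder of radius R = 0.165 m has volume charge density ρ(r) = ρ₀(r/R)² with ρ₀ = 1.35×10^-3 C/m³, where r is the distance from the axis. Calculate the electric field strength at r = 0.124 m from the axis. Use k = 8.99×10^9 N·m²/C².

By cylindrical symmetry E is radial; use a coaxial Gaussian cylinder of radius 0.124 m and length L (r < R).
Integrating ρ over the cross-section to radius r: λ_enc = (2πρ₀/R²) ∫₀^r r'^3 dr' = 2πρ₀ r^4/(4·R²) = 1.842×10^-5 C/m.
By Gauss's law (flux through the curved wall only), E·2πrL = λ_enc L/ε₀.
E = 2k|λ_enc|/r = 2(8.99×10^9)(1.842×10^-5)/(0.124) = 2.67×10^6 N/C.

|E| = 2.67×10^6 V/m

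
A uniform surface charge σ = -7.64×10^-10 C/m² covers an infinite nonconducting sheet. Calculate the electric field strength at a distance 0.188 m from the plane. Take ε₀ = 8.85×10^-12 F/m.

The symmetry is planar: E is normal to the sheet and the same magnitude on both sides. Take a pillbox straddling the sheet with end-cap area A.
Flux Φ = 2EA and Q_enc = σA, so 2EA = σA/ε₀ ⇒ E = |σ|/(2ε₀), independent of distance.
E = |σ|/(2ε₀) = (7.64×10^-10)/(2·8.85×10^-12) = 43.2 N/C.

|E| = 43.2 V/m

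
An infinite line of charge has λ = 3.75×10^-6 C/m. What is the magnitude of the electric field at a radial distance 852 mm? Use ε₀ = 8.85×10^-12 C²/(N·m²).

E ≈ 7.92×10^4 N/C

Choose a coaxial cylinder of radius r = 852 mm (arbitrary length L) as the Gaussian surface.
Q_enc = λL, so λ_enc = 3.75e-6 C/m.
Applying ∮E·dA = Q_enc/ε₀ with the end caps contributing no flux:
E = |λ_enc|/(2πε₀r) = (3.75e-6)/(2π·8.85×10^-12·0.852) = 7.92e4 N/C.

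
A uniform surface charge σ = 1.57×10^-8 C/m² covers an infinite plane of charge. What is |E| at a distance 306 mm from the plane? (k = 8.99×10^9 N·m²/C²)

By planar symmetry E is perpendicular to the sheet and uniform; use a Gaussian pillbox with flat faces of area A on each side of the sheet.
Only the two end caps contribute flux: Φ = 2EA. With Q_enc = σA, Gauss's law gives E = |σ|/(2ε₀).
E = 2πk|σ| = 2π(8.99×10^9)(1.57×10^-8) = 887 N/C.

|E| ≈ 887 N/C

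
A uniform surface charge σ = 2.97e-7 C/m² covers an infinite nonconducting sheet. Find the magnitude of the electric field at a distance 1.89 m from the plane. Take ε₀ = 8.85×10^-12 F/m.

By planar symmetry E is perpendicular to the sheet and uniform; use a Gaussian pillbox with flat faces of area A on each side of the sheet.
Only the two end caps contribute flux: Φ = 2EA. With Q_enc = σA, Gauss's law gives E = |σ|/(2ε₀).
E = |σ|/(2ε₀) = (2.97e-7)/(2·8.85×10^-12) = 1.68×10^4 N/C.

|E| = 1.68×10^4 N/C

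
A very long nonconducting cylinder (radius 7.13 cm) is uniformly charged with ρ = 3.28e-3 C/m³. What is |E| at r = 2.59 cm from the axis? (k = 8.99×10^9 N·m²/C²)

Choose a coaxial cylinder of radius r = 2.59 cm (arbitrary length L) as the Gaussian surface (r < R).
Charge inside radius r per length L is ρ·πr²·L, so λ_enc = ρπr² = 6.912×10^-6 C/m.
Since E is radial and uniform over the curved surface, Φ = E·2πrL = Q_enc/ε₀ = λ_enc L/ε₀.
E = 2k|λ_enc|/r = 2(8.99×10^9)(6.912×10^-6)/(0.0259) = 4.80e6 N/C.

|E| ≈ 4.80×10^6 N/C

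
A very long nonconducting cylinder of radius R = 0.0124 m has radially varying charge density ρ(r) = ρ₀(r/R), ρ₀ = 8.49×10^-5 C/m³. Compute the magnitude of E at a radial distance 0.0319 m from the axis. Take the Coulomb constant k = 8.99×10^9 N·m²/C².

|E| = 1.54e4 N/C

Choose a coaxial cylinder of radius r = 0.0319 m (arbitrary length L) as the Gaussian surface (r > R, full charge per length enclosed).
λ_enc = 2π ∫₀^R ρ₀(r'/R)^1 r' dr' = 2πρ₀R²/3 = 2.734×10^-8 C/m.
Since E is radial and uniform over the curved surface, Φ = E·2πrL = Q_enc/ε₀ = λ_enc L/ε₀.
E = 2k|λ_enc|/r = 2(8.99×10^9)(2.734×10^-8)/(0.0319) = 1.54×10^4 N/C.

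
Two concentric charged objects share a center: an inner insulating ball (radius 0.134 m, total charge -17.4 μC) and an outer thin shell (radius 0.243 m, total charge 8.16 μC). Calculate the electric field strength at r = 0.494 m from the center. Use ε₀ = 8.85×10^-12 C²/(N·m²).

|E| ≈ 3.40e5 V/m

Use a concentric Gaussian sphere at r = 0.494 m (r > 0.243 m, enclosing both).
Q_enc = (-17.4 μC) + (8.16 μC) = -9.24e-6 C.
Gauss's law: E·4πr² = Q_enc/ε₀.
E = |Q_enc|/(4πε₀r²) = (9.24×10^-6)/(4π·8.85×10^-12·(0.494)²) = 3.40e5 N/C.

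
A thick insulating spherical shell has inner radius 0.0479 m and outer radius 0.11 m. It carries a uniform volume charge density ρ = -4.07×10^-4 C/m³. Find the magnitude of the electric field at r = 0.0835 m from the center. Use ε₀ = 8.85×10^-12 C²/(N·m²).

|E| = 1.04×10^6 V/m

Use a concentric Gaussian sphere at r = 0.0835 m (within the shell material, 0.0479 m < r < 0.11 m).
Only the shell between 0.0479 m and r is enclosed: Q_enc = ρ·(4π/3)(r³ − a³) = (-4.07×10^-4)·(4π/3)·((0.0835)³ − (0.0479)³) = -8.052×10^-7 C.
Gauss's law: E·4πr² = Q_enc/ε₀.
E = |Q_enc|/(4πε₀r²) = (8.052×10^-7)/(4π·8.85×10^-12·(0.0835)²) = 1.04×10^6 N/C.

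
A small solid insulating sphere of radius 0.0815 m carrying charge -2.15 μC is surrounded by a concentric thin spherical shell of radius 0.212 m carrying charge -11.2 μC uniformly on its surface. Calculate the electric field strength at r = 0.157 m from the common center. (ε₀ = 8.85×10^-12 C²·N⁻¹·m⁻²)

E = 7.84e5 N/C

Use a concentric Gaussian sphere at r = 0.157 m (between the bodies, 0.0815 m < r < 0.212 m).
Only the inner charge is enclosed; the outer shell contributes nothing inside itself. Q_enc = -2.15 μC = -2.15e-6 C.
By Gauss's law, ∮E·dA = E·4πr² = Q_enc/ε₀.
E = |Q_enc|/(4πε₀r²) = (2.15e-6)/(4π·8.85×10^-12·(0.157)²) = 7.84×10^5 N/C.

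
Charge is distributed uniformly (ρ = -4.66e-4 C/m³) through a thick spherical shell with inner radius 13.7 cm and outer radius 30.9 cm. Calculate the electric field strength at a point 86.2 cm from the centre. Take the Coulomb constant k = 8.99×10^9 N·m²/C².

Symmetry ⇒ E = E(r) r̂. Gaussian sphere of radius r = 86.2 cm (r > 30.9 cm, enclosing the whole shell).
Q_enc = ρ·(4π/3)(b³ − a³) = (-4.66×10^-4)·(4π/3)·((0.309)³ − (0.137)³) = -5.257e-5 C.
Applying ∮E·dA = Q_enc/ε₀ with Φ = E(4πr²):
E = k|Q_enc|/r² = (8.99×10^9)(5.257×10^-5)/(0.862)² = 6.36×10^5 N/C.

|E| ≈ 6.36e5 N/C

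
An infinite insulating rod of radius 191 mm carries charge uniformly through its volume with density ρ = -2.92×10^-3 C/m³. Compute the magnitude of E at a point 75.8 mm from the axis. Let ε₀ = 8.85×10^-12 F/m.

|E| ≈ 1.25e7 V/m

Choose a coaxial cylinder of radius r = 75.8 mm (arbitrary length L) as the Gaussian surface (r < R).
Enclosed charge per unit length: λ_enc = ρ·πr² = (-2.92×10^-3)π(0.0758)² = -5.271×10^-5 C/m.
Since E is radial and uniform over the curved surface, Φ = E·2πrL = Q_enc/ε₀ = λ_enc L/ε₀.
E = |λ_enc|/(2πε₀r) = (5.271×10^-5)/(2π·8.85×10^-12·0.0758) = 1.25×10^7 N/C.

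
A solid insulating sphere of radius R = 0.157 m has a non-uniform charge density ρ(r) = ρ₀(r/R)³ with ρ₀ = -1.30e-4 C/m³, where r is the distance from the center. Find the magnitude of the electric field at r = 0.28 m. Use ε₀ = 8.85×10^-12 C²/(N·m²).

Symmetry ⇒ E = E(r) r̂. Gaussian sphere of radius r = 0.28 m (r > R, all charge enclosed).
Q_enc = 4π ∫₀^R ρ₀(r'/R)^3 r'² dr' = 4πρ₀R³/6 = -1.054×10^-6 C.
Gauss's law: E·4πr² = Q_enc/ε₀.
E = |Q_enc|/(4πε₀r²) = (1.054×10^-6)/(4π·8.85×10^-12·(0.28)²) = 1.21e5 N/C.

1.21×10^5 N/C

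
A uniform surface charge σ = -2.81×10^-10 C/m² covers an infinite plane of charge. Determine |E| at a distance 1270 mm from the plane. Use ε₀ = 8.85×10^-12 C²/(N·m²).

The symmetry is planar: E is normal to the sheet and the same magnitude on both sides. Take a pillbox straddling the sheet with end-cap area A.
Flux Φ = 2EA and Q_enc = σA, so 2EA = σA/ε₀ ⇒ E = |σ|/(2ε₀), independent of distance.
E = |σ|/(2ε₀) = (2.81e-10)/(2·8.85×10^-12) = 15.9 N/C.

|E| ≈ 15.9 N/C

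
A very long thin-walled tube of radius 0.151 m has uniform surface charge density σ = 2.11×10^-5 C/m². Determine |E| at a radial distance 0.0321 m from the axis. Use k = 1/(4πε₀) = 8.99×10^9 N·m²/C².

By cylindrical symmetry E is radial; use a coaxial Gaussian cylinder of radius 0.0321 m and length L (r < 0.151 m, inside the shell).
All the surface charge lies outside this cylinder: Q_enc = 0, hence E = 0.

E = 0 (no enclosed charge)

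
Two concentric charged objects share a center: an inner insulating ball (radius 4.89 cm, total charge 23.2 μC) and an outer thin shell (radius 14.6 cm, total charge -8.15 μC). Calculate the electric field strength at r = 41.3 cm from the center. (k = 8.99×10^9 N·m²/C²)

7.93×10^5 V/m

Take a concentric spherical Gaussian surface of radius r = 41.3 cm (r > 14.6 cm, enclosing both).
Q_enc = (23.2 μC) + (-8.15 μC) = 1.505×10^-5 C.
Applying ∮E·dA = Q_enc/ε₀ with Φ = E(4πr²):
E = k|Q_enc|/r² = (8.99×10^9)(1.505×10^-5)/(0.413)² = 7.93×10^5 N/C.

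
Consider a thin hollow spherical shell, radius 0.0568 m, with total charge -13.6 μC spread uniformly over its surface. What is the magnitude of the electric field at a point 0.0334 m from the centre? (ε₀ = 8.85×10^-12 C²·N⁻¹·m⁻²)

Use a concentric Gaussian sphere at r = 0.0334 m (inside the shell, r < 0.0568 m).
No charge lies within this surface, so Q_enc = 0 and Gauss's law gives E·4πr² = 0 ⇒ E = 0.

E = 0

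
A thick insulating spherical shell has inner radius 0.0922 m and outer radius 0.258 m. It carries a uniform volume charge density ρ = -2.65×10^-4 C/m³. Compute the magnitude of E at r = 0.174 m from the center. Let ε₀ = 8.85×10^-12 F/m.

E ≈ 1.48e6 N/C

Symmetry ⇒ E = E(r) r̂. Gaussian sphere of radius r = 0.174 m (within the shell material, 0.0922 m < r < 0.258 m).
Only the shell between 0.0922 m and r is enclosed: Q_enc = ρ·(4π/3)(r³ − a³) = (-2.65e-4)·(4π/3)·((0.174)³ − (0.0922)³) = -4.978×10^-6 C.
By Gauss's law, ∮E·dA = E·4πr² = Q_enc/ε₀.
E = |Q_enc|/(4πε₀r²) = (4.978×10^-6)/(4π·8.85×10^-12·(0.174)²) = 1.48e6 N/C.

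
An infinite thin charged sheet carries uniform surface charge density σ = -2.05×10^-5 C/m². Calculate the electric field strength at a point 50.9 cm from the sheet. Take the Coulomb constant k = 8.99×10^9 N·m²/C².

|E| = 1.16×10^6 V/m

The symmetry is planar: E is normal to the sheet and the same magnitude on both sides. Take a pillbox straddling the sheet with end-cap area A.
Only the two end caps contribute flux: Φ = 2EA. With Q_enc = σA, Gauss's law gives E = |σ|/(2ε₀).
E = 2πk|σ| = 2π(8.99×10^9)(2.05×10^-5) = 1.16×10^6 N/C.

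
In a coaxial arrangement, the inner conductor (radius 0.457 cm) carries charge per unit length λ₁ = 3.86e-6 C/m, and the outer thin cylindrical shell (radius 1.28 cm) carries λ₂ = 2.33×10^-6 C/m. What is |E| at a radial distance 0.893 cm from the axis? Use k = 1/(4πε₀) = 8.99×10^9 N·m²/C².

By cylindrical symmetry E is radial; use a coaxial Gaussian cylinder of radius 0.893 cm and length L (between the conductors, 0.457 cm < r < 1.28 cm).
The shell at 1.28 cm lies outside the Gaussian surface, so λ_enc = λ₁ = 3.86×10^-6 C/m.
Applying ∮E·dA = Q_enc/ε₀ with the end caps contributing no flux:
E = 2k|λ_enc|/r = 2(8.99×10^9)(3.86×10^-6)/(0.00893) = 7.77×10^6 N/C.

|E| ≈ 7.77×10^6 N/C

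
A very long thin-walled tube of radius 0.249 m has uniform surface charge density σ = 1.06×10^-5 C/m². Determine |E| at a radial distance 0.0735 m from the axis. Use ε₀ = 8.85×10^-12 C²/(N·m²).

|E| = 0 N/C

Coaxial Gaussian cylinder, radius r = 0.0735 m, length L (r < 0.249 m, inside the shell).
No charge is enclosed, so Gauss's law gives E·2πrL = 0 ⇒ E = 0.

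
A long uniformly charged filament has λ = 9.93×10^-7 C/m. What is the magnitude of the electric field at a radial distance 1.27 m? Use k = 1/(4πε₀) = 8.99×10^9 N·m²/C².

E ≈ 1.41e4 N/C

Coaxial Gaussian cylinder, radius r = 1.27 m, length L.
Q_enc = λL, so λ_enc = 9.93×10^-7 C/m.
By Gauss's law (flux through the curved wall only), E·2πrL = λ_enc L/ε₀.
E = 2k|λ_enc|/r = 2(8.99×10^9)(9.93×10^-7)/(1.27) = 1.41×10^4 N/C.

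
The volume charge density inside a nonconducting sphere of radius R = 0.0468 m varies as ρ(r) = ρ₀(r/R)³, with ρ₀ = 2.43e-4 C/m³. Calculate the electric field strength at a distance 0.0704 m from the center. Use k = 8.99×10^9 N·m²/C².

Use a concentric Gaussian sphere at r = 0.0704 m (r > R, all charge enclosed).
Q_enc = 4π ∫₀^R ρ₀(r'/R)^3 r'² dr' = 4πρ₀R³/6 = 5.217×10^-8 C.
Gauss's law: E·4πr² = Q_enc/ε₀.
E = k|Q_enc|/r² = (8.99×10^9)(5.217×10^-8)/(0.0704)² = 9.46×10^4 N/C.

9.46e4 N/C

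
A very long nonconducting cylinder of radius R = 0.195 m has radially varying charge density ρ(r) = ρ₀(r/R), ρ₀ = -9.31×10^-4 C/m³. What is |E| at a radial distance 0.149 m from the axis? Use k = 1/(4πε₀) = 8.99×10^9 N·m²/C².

3.99×10^6 N/C

By cylindrical symmetry E is radial; use a coaxial Gaussian cylinder of radius 0.149 m and length L (r < R).
λ_enc = ∫₀^r ρ(r')·2πr' dr' = (2πρ₀/R)·r^3/3 = -3.308e-5 C/m.
Applying ∮E·dA = Q_enc/ε₀ with the end caps contributing no flux:
E = 2k|λ_enc|/r = 2(8.99×10^9)(3.308×10^-5)/(0.149) = 3.99×10^6 N/C.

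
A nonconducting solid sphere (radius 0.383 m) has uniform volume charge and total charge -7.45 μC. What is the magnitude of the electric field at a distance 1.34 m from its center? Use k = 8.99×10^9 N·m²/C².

E = 3.73×10^4 N/C

Symmetry ⇒ E = E(r) r̂. Gaussian sphere of radius r = 1.34 m (r > R, so the entire charge is enclosed).
Q_enc = -7.45 μC = -7.45×10^-6 C.
Gauss's law: E·4πr² = Q_enc/ε₀.
E = k|Q_enc|/r² = (8.99×10^9)(7.45e-6)/(1.34)² = 3.73e4 N/C.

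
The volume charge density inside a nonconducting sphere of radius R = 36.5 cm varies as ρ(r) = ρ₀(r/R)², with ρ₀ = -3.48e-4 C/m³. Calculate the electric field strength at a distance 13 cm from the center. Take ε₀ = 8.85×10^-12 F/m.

E = 1.30×10^5 N/C

Symmetry ⇒ E = E(r) r̂. Gaussian sphere of radius r = 13 cm (r < R).
Integrate the density: Q_enc = 4π ∫₀^r ρ₀(r'/R)^2 r'² dr' = 4πρ₀ r^5/(5·R²) = -2.438e-7 C.
Since E is radial and uniform over the Gaussian sphere, Φ = E·4πr² = Q_enc/ε₀.
E = |Q_enc|/(4πε₀r²) = (2.438×10^-7)/(4π·8.85×10^-12·(0.13)²) = 1.30e5 N/C.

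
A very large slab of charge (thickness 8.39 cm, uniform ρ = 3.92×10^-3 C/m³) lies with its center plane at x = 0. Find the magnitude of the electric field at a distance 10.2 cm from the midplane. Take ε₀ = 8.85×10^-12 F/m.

|E| = 1.86×10^7 N/C

The point |x| = 10.2 cm lies outside the slab (half-thickness 0.04195 m). A symmetric pillbox spanning the full slab encloses Q_enc = ρ·d·A.
Flux = 2EA ⇒ E = |ρ|d/(2ε₀), independent of distance outside.
E = (3.92e-3)(0.0839)/(2·8.85×10^-12) = 1.86×10^7 N/C.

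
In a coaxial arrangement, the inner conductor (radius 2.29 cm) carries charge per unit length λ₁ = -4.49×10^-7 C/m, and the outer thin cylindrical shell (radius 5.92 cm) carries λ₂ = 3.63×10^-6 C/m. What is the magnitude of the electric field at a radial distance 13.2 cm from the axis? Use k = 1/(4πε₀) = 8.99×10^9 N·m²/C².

|E| = 4.33×10^5 N/C

Choose a coaxial cylinder of radius r = 13.2 cm (arbitrary length L) as the Gaussian surface (r > 5.92 cm, enclosing both).
λ_enc = λ₁ + λ₂ = (-4.49×10^-7) + (3.63e-6) = 3.181×10^-6 C/m.
Gauss's law: E·2πrL = λ_enc L/ε₀.
E = 2k|λ_enc|/r = 2(8.99×10^9)(3.181e-6)/(0.132) = 4.33e5 N/C.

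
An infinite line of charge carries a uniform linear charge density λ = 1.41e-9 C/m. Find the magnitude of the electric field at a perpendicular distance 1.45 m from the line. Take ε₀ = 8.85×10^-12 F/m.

Coaxial Gaussian cylinder, radius r = 1.45 m, length L.
Q_enc = λL, so λ_enc = 1.41e-9 C/m.
Gauss's law: E·2πrL = λ_enc L/ε₀.
E = |λ_enc|/(2πε₀r) = (1.41×10^-9)/(2π·8.85×10^-12·1.45) = 17.5 N/C.

17.5 V/m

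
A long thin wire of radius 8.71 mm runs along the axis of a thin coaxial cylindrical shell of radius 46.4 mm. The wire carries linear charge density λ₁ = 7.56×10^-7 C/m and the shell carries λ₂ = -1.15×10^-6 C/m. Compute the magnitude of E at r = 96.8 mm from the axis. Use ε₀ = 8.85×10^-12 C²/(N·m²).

|E| ≈ 7.32×10^4 V/m

Take a coaxial cylindrical Gaussian surface of radius r = 96.8 mm and length L (r > 46.4 mm, enclosing both).
λ_enc = λ₁ + λ₂ = (7.56×10^-7) + (-1.15e-6) = -3.94e-7 C/m.
By Gauss's law (flux through the curved wall only), E·2πrL = λ_enc L/ε₀.
E = |λ_enc|/(2πε₀r) = (3.94×10^-7)/(2π·8.85×10^-12·0.0968) = 7.32×10^4 N/C.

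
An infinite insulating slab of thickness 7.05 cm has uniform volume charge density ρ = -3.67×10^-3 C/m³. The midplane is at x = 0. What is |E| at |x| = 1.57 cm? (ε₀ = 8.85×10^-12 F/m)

E ≈ 6.51×10^6 N/C

By symmetry E is perpendicular to the slab. A Gaussian pillbox from −1.57 cm to +1.57 cm (face area A) lies entirely within the slab.
Q_enc = ρ·(2x)·A and flux = 2EA, so 2EA = 2ρxA/ε₀ ⇒ E = |ρ|x/ε₀.
E = (3.67×10^-3)(0.0157)/(8.85×10^-12) = 6.51×10^6 N/C.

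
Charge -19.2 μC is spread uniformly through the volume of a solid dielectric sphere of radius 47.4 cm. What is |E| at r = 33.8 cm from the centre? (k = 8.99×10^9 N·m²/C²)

5.48e5 N/C

By spherical symmetry E is radial; choose a Gaussian sphere of radius r = 33.8 cm (r < R).
For a uniform sphere the enclosed fraction is (r/R)³, so Q_enc = (-19.2 μC)(0.338/0.474)³ = -6.962×10^-6 C.
Applying ∮E·dA = Q_enc/ε₀ with Φ = E(4πr²):
E = k|Q_enc|/r² = (8.99×10^9)(6.962×10^-6)/(0.338)² = 5.48×10^5 N/C.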